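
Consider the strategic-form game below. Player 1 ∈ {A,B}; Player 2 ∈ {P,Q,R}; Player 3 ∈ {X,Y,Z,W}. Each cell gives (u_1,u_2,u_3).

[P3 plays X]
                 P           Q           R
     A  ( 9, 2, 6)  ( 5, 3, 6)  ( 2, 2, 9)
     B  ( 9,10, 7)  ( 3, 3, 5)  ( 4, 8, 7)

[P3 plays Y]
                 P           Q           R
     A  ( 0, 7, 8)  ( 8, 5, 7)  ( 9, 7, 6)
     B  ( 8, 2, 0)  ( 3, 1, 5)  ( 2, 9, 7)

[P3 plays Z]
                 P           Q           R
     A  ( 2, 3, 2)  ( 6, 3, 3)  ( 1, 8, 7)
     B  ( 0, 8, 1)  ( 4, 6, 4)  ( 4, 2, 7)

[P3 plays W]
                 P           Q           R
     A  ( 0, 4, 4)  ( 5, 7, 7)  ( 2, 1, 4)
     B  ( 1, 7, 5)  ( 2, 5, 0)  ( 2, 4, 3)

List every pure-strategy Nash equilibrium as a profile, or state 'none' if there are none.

(A,P,X): not NE [P2→Q gives 3>2; P3→Y gives 8>6]
(A,P,Y): not NE [P1→B gives 8>0]
(A,P,Z): not NE [P2→R gives 8>3; P3→Y gives 8>2]
(A,P,W): not NE [P1→B gives 1>0; P2→Q gives 7>4; P3→Y gives 8>4]
(A,Q,X): not NE [P3→W gives 7>6]
(A,Q,Y): not NE [P2→R gives 7>5]
(A,Q,Z): not NE [P2→R gives 8>3; P3→W gives 7>3]
(A,Q,W): NE
(A,R,X): not NE [P1→B gives 4>2; P2→Q gives 3>2]
(A,R,Y): not NE [P3→X gives 9>6]
(A,R,Z): not NE [P1→B gives 4>1; P3→X gives 9>7]
(A,R,W): not NE [P2→Q gives 7>1; P3→X gives 9>4]
(B,P,X): NE
(B,P,Y): not NE [P2→R gives 9>2; P3→X gives 7>0]
(B,P,Z): not NE [P1→A gives 2>0; P3→X gives 7>1]
(B,P,W): not NE [P3→X gives 7>5]
(B,Q,X): not NE [P1→A gives 5>3; P2→P gives 10>3]
(B,Q,Y): not NE [P1→A gives 8>3; P2→R gives 9>1]
(B,Q,Z): not NE [P1→A gives 6>4; P2→P gives 8>6; P3→Y gives 5>4]
(B,Q,W): not NE [P1→A gives 5>2; P2→P gives 7>5; P3→Y gives 5>0]
(B,R,X): not NE [P2→P gives 10>8]
(B,R,Y): not NE [P1→A gives 9>2]
(B,R,Z): not NE [P2→P gives 8>2]
(B,R,W): not NE [P2→P gives 7>4; P3→Z gives 7>3]

PSNE = {(A,Q,W), (B,P,X)}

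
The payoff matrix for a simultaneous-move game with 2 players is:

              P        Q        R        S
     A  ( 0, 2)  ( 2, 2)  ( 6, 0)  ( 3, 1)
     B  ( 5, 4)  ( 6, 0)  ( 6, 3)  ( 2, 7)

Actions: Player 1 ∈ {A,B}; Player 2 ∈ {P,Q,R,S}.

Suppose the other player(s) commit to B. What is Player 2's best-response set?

u_2(P vs B) = 4
u_2(Q vs B) = 0
u_2(R vs B) = 3
u_2(S vs B) = 7
max payoff 7 at {S}

argmax u_2 = {S}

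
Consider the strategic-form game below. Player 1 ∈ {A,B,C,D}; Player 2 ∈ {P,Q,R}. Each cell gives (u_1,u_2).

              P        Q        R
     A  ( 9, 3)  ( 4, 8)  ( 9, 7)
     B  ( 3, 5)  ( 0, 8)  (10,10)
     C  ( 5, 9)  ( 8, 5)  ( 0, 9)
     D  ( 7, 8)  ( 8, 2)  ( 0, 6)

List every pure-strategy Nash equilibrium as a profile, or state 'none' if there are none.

Nash profiles: (B,R)

(A,P): not NE [P2→Q gives 8>3]
(A,Q): not NE [P1→D gives 8>4]
(A,R): not NE [P1→B gives 10>9; P2→Q gives 8>7]
(B,P): not NE [P1→A gives 9>3; P2→R gives 10>5]
(B,Q): not NE [P1→D gives 8>0; P2→R gives 10>8]
(B,R): NE
(C,P): not NE [P1→A gives 9>5]
(C,Q): not NE [P2→R gives 9>5]
(C,R): not NE [P1→B gives 10>0]
(D,P): not NE [P1→A gives 9>7]
(D,Q): not NE [P2→P gives 8>2]
(D,R): not NE [P1→B gives 10>0; P2→P gives 8>6]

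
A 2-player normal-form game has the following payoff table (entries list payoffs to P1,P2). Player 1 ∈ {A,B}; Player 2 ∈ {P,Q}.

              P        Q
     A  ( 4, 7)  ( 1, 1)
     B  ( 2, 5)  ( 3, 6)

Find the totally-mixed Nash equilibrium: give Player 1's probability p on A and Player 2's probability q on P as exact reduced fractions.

P1 indiff ⇒ q·4+(1-q)·1 = q·2+(1-q)·3 ⇒ q(2) = (1-q)(2) ⇒ q = 1/2
P2 indiff ⇒ p·7+(1-p)·5 = p·1+(1-p)·6 ⇒ p(6) = (1-p)(1) ⇒ p = 1/7

P1 mixes 1/7 on A; P2 mixes 1/2 on P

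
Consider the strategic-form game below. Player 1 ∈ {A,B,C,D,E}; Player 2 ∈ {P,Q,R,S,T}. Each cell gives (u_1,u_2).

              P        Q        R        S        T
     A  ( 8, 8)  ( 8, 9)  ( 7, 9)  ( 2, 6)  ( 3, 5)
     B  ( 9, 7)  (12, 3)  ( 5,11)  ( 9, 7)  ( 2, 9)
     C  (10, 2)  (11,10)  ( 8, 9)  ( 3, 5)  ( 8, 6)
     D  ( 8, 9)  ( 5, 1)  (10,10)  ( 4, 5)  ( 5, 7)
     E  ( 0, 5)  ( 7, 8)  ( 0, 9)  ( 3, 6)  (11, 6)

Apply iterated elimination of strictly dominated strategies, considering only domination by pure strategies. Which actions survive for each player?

P1 drop A (C beats it: P:10>8 Q:11>8 R:8>7 S:3>2 T:8>3)
P2 drop P (R beats it: B:11>7 C:9>2 D:10>9 E:9>5)
P2 drop S (R beats it: B:11>7 C:9>5 D:10>5 E:9>6)
P2 drop T (R beats it: B:11>9 C:9>6 D:10>7 E:9>6)
P1 drop E (B beats it: Q:12>7 R:5>0)
P1→{B,C,D} P2→{Q,R}

IESDS → P1:{B,C,D} P2:{Q,R}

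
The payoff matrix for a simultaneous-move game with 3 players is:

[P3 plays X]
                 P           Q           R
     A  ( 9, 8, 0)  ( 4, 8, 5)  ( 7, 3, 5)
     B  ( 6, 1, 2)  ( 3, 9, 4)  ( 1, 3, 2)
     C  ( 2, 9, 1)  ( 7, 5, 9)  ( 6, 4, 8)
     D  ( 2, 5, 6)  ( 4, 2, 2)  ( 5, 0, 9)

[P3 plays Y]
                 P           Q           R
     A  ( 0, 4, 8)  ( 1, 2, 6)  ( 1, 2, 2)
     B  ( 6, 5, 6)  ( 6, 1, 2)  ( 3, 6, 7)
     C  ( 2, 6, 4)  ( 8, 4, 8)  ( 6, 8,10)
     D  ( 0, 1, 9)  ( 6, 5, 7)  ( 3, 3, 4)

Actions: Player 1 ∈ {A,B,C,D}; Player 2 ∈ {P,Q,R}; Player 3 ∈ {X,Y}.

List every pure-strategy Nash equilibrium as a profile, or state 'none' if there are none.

Nash profiles: (C,R,Y)

(A,P,X): not NE [P3→Y gives 8>0]
(A,P,Y): not NE [P1→B gives 6>0]
(A,Q,X): not NE [P1→C gives 7>4; P3→Y gives 6>5]
(A,Q,Y): not NE [P1→C gives 8>1; P2→P gives 4>2]
(A,R,X): not NE [P2→Q gives 8>3]
(A,R,Y): not NE [P1→C gives 6>1; P2→P gives 4>2; P3→X gives 5>2]
(B,P,X): not NE [P1→A gives 9>6; P2→Q gives 9>1; P3→Y gives 6>2]
(B,P,Y): not NE [P2→R gives 6>5]
(B,Q,X): not NE [P1→C gives 7>3]
(B,Q,Y): not NE [P1→C gives 8>6; P2→R gives 6>1; P3→X gives 4>2]
(B,R,X): not NE [P1→A gives 7>1; P2→Q gives 9>3; P3→Y gives 7>2]
(B,R,Y): not NE [P1→C gives 6>3]
(C,P,X): not NE [P1→A gives 9>2; P3→Y gives 4>1]
(C,P,Y): not NE [P1→B gives 6>2; P2→R gives 8>6]
(C,Q,X): not NE [P2→P gives 9>5]
(C,Q,Y): not NE [P2→R gives 8>4; P3→X gives 9>8]
(C,R,X): not NE [P1→A gives 7>6; P2→P gives 9>4; P3→Y gives 10>8]
(C,R,Y): NE
(D,P,X): not NE [P1→A gives 9>2; P3→Y gives 9>6]
(D,P,Y): not NE [P1→B gives 6>0; P2→Q gives 5>1]
(D,Q,X): not NE [P1→C gives 7>4; P2→P gives 5>2; P3→Y gives 7>2]
(D,Q,Y): not NE [P1→C gives 8>6]
(D,R,X): not NE [P1→A gives 7>5; P2→P gives 5>0]
(D,R,Y): not NE [P1→C gives 6>3; P2→Q gives 5>3; P3→X gives 9>4]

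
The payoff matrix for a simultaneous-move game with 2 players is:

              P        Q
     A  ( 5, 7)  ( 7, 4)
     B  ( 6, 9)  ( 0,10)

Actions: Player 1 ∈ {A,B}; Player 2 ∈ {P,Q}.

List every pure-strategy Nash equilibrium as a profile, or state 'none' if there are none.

(A,P): not NE [P1→B gives 6>5]
(A,Q): not NE [P2→P gives 7>4]
(B,P): not NE [P2→Q gives 10>9]
(B,Q): not NE [P1→A gives 7>0]

PSNE: ∅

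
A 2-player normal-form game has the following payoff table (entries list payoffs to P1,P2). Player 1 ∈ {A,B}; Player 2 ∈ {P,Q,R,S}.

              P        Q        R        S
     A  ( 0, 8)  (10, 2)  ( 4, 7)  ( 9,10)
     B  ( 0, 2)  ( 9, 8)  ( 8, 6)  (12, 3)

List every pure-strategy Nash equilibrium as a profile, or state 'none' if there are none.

PSNE: ∅

(A,P): not NE [P2→S gives 10>8]
(A,Q): not NE [P2→S gives 10>2]
(A,R): not NE [P1→B gives 8>4; P2→S gives 10>7]
(A,S): not NE [P1→B gives 12>9]
(B,P): not NE [P2→Q gives 8>2]
(B,Q): not NE [P1→A gives 10>9]
(B,R): not NE [P2→Q gives 8>6]
(B,S): not NE [P2→Q gives 8>3]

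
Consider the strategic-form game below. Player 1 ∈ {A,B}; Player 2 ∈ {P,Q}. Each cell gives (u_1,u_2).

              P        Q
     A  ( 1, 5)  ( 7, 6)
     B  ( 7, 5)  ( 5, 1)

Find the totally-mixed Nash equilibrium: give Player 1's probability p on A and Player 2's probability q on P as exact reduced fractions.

p=4/5, q=1/4

P1 indiff ⇒ q·1+(1-q)·7 = q·7+(1-q)·5 ⇒ q(-6) = (1-q)(-2) ⇒ q = 1/4
P2 indiff ⇒ p·5+(1-p)·5 = p·6+(1-p)·1 ⇒ p(-1) = (1-p)(-4) ⇒ p = 4/5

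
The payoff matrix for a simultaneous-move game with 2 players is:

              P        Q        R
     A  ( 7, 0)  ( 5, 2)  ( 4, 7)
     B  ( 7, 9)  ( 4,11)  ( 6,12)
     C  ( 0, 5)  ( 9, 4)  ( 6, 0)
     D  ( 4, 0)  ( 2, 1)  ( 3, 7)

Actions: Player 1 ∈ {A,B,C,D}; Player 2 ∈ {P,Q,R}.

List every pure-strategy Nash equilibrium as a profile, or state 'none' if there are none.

NE set: (B,R)

(A,P): not NE [P2→R gives 7>0]
(A,Q): not NE [P1→C gives 9>5; P2→R gives 7>2]
(A,R): not NE [P1→C gives 6>4]
(B,P): not NE [P2→R gives 12>9]
(B,Q): not NE [P1→C gives 9>4; P2→R gives 12>11]
(B,R): NE
(C,P): not NE [P1→B gives 7>0]
(C,Q): not NE [P2→P gives 5>4]
(C,R): not NE [P2→P gives 5>0]
(D,P): not NE [P1→B gives 7>4; P2→R gives 7>0]
(D,Q): not NE [P1→C gives 9>2; P2→R gives 7>1]
(D,R): not NE [P1→C gives 6>3]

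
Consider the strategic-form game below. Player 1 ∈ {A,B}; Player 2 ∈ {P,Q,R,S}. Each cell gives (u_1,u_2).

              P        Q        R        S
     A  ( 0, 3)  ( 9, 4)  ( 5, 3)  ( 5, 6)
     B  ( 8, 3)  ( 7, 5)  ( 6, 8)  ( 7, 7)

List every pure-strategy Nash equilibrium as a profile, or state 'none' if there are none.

(A,P): not NE [P1→B gives 8>0; P2→S gives 6>3]
(A,Q): not NE [P2→S gives 6>4]
(A,R): not NE [P1→B gives 6>5; P2→S gives 6>3]
(A,S): not NE [P1→B gives 7>5]
(B,P): not NE [P2→R gives 8>3]
(B,Q): not NE [P1→A gives 9>7; P2→R gives 8>5]
(B,R): NE
(B,S): not NE [P2→R gives 8>7]

PSNE = {(B,R)}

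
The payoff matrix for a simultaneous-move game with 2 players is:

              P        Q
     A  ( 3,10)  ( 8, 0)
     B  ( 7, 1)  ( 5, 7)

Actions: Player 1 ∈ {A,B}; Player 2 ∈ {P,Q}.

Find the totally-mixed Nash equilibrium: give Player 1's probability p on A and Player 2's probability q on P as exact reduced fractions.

P1 indiff ⇒ q·3+(1-q)·8 = q·7+(1-q)·5 ⇒ q(-4) = (1-q)(-3) ⇒ q = 3/7
P2 indiff ⇒ p·10+(1-p)·1 = p·0+(1-p)·7 ⇒ p(10) = (1-p)(6) ⇒ p = 3/8

p=3/8, q=3/7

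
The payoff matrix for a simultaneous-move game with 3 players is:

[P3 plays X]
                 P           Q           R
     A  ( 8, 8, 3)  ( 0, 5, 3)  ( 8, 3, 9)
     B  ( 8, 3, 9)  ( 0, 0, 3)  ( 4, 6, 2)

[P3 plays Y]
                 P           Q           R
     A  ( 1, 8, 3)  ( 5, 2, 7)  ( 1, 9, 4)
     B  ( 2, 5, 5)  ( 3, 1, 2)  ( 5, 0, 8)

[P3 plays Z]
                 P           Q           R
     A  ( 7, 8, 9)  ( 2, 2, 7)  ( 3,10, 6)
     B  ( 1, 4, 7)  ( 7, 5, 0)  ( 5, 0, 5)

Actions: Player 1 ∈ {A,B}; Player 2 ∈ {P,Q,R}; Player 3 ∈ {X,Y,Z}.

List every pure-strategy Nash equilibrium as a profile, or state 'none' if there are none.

(A,P,X): not NE [P3→Z gives 9>3]
(A,P,Y): not NE [P1→B gives 2>1; P2→R gives 9>8; P3→Z gives 9>3]
(A,P,Z): not NE [P2→R gives 10>8]
(A,Q,X): not NE [P2→P gives 8>5; P3→Z gives 7>3]
(A,Q,Y): not NE [P2→R gives 9>2]
(A,Q,Z): not NE [P1→B gives 7>2; P2→R gives 10>2]
(A,R,X): not NE [P2→P gives 8>3]
(A,R,Y): not NE [P1→B gives 5>1; P3→X gives 9>4]
(A,R,Z): not NE [P1→B gives 5>3; P3→X gives 9>6]
(B,P,X): not NE [P2→R gives 6>3]
(B,P,Y): not NE [P3→X gives 9>5]
(B,P,Z): not NE [P1→A gives 7>1; P2→Q gives 5>4; P3→X gives 9>7]
(B,Q,X): not NE [P2→R gives 6>0]
(B,Q,Y): not NE [P1→A gives 5>3; P2→P gives 5>1; P3→X gives 3>2]
(B,Q,Z): not NE [P3→X gives 3>0]
(B,R,X): not NE [P1→A gives 8>4; P3→Y gives 8>2]
(B,R,Y): not NE [P2→P gives 5>0]
(B,R,Z): not NE [P2→Q gives 5>0; P3→Y gives 8>5]

No pure NE.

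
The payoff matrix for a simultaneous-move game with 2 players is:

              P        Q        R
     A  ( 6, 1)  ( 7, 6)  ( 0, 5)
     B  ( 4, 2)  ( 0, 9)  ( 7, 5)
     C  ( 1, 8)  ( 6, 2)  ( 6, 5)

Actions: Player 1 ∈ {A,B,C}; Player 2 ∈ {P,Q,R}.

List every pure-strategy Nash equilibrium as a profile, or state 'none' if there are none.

NE set: (A,Q)

(A,P): not NE [P2→Q gives 6>1]
(A,Q): NE
(A,R): not NE [P1→B gives 7>0; P2→Q gives 6>5]
(B,P): not NE [P1→A gives 6>4; P2→Q gives 9>2]
(B,Q): not NE [P1→A gives 7>0]
(B,R): not NE [P2→Q gives 9>5]
(C,P): not NE [P1→A gives 6>1]
(C,Q): not NE [P1→A gives 7>6; P2→P gives 8>2]
(C,R): not NE [P1→B gives 7>6; P2→P gives 8>5]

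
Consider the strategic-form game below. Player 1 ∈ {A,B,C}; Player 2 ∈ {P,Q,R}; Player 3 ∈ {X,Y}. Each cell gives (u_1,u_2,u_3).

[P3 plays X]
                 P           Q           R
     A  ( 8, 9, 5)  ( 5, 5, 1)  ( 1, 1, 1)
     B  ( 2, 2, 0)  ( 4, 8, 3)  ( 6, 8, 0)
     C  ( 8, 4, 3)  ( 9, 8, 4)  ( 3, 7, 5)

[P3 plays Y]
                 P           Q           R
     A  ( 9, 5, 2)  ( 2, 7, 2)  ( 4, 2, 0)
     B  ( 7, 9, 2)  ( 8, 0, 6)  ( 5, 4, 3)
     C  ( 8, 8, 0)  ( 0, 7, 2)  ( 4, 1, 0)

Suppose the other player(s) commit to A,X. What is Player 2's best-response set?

u_2(P vs A,X) = 9
u_2(Q vs A,X) = 5
u_2(R vs A,X) = 1
max payoff 9 at {P}

P2 best: {P}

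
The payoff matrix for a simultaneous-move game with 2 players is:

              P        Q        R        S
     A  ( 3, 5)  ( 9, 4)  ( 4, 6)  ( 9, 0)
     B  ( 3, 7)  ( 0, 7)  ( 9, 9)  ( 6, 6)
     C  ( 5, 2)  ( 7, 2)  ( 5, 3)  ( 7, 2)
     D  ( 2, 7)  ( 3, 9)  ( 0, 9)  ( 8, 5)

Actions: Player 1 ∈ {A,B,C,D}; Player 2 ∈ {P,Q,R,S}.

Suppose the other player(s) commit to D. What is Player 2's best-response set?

BR_2 = {Q,R}

u_2(P vs D) = 7
u_2(Q vs D) = 9
u_2(R vs D) = 9
u_2(S vs D) = 5
max payoff 9 at {Q,R}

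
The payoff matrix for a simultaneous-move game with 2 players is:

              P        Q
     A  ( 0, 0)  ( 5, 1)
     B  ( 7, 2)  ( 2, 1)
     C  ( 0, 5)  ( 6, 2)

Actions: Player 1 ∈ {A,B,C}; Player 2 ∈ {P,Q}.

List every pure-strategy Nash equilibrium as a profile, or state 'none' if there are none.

NE set: (B,P)

(A,P): not NE [P1→B gives 7>0; P2→Q gives 1>0]
(A,Q): not NE [P1→C gives 6>5]
(B,P): NE
(B,Q): not NE [P1→C gives 6>2; P2→P gives 2>1]
(C,P): not NE [P1→B gives 7>0]
(C,Q): not NE [P2→P gives 5>2]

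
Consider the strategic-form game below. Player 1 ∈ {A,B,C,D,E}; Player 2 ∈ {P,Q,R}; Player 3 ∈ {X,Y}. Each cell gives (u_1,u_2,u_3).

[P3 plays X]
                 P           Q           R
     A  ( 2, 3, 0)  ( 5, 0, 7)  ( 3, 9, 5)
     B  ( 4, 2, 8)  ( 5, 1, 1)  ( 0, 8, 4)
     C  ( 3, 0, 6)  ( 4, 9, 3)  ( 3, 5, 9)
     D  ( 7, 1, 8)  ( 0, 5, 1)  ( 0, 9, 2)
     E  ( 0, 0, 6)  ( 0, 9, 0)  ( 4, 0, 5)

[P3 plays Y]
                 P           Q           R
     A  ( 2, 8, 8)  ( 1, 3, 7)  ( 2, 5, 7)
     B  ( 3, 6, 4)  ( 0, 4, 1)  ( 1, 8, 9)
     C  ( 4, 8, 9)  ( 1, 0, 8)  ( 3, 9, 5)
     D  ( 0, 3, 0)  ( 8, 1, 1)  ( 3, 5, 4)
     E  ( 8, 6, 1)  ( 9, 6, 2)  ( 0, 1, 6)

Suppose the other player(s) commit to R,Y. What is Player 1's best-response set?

u_1(A vs R,Y) = 2
u_1(B vs R,Y) = 1
u_1(C vs R,Y) = 3
u_1(D vs R,Y) = 3
u_1(E vs R,Y) = 0
max payoff 3 at {C,D}

argmax u_1 = {C,D}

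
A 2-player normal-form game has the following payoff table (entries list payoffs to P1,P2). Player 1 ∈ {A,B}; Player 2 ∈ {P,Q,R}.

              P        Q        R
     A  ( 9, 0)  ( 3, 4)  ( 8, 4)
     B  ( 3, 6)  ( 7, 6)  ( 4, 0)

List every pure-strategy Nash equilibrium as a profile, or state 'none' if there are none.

PSNE = {(A,R), (B,Q)}

(A,P): not NE [P2→R gives 4>0]
(A,Q): not NE [P1→B gives 7>3]
(A,R): NE
(B,P): not NE [P1→A gives 9>3]
(B,Q): NE
(B,R): not NE [P1→A gives 8>4; P2→Q gives 6>0]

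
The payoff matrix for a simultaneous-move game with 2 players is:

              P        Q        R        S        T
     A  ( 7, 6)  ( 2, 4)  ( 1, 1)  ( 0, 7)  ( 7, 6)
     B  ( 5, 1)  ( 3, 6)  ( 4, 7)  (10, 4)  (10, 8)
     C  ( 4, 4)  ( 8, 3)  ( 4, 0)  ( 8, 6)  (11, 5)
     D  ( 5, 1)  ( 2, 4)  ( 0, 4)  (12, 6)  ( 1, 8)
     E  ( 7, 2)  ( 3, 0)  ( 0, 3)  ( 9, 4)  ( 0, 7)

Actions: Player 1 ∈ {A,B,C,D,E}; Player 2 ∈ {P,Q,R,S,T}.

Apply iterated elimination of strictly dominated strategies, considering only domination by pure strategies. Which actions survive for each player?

P2 drop P (S beats it: A:7>6 B:4>1 C:6>4 D:6>1 E:4>2)
P1 drop A (B beats it: Q:3>2 R:4>1 S:10>0 T:10>7)
P2 drop Q (T beats it: B:8>6 C:5>3 D:8>4 E:7>0)
P1 drop E (B beats it: R:4>0 S:10>9 T:10>0)
P2 drop R (T beats it: B:8>7 C:5>0 D:8>4)
P1→{B,C,D} P2→{S,T}

IESDS → P1:{B,C,D} P2:{S,T}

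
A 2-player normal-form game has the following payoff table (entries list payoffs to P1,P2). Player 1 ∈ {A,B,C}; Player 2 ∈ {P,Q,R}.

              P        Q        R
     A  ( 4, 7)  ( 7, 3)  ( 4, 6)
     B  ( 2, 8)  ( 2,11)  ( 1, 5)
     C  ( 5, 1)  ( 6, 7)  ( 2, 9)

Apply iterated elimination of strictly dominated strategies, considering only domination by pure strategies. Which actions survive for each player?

IESDS → P1:{A,C} P2:{P,R}

P1 drop B (A beats it: P:4>2 Q:7>2 R:4>1)
P2 drop Q (R beats it: A:6>3 C:9>7)
P1→{A,C} P2→{P,R}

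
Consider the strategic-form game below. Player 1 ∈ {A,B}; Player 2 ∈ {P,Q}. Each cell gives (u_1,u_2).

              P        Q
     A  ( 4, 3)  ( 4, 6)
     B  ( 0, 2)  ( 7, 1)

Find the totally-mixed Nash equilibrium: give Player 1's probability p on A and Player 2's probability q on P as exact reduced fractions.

P1 indiff ⇒ q·4+(1-q)·4 = q·0+(1-q)·7 ⇒ q(4) = (1-q)(3) ⇒ q = 3/7
P2 indiff ⇒ p·3+(1-p)·2 = p·6+(1-p)·1 ⇒ p(-3) = (1-p)(-1) ⇒ p = 1/4

p=1/4, q=3/7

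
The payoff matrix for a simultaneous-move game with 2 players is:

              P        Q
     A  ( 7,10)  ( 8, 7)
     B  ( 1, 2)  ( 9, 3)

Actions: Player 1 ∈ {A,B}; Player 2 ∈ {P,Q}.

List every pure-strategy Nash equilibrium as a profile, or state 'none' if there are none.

Nash profiles: (A,P), (B,Q)

(A,P): NE
(A,Q): not NE [P1→B gives 9>8; P2→P gives 10>7]
(B,P): not NE [P1→A gives 7>1; P2→Q gives 3>2]
(B,Q): NE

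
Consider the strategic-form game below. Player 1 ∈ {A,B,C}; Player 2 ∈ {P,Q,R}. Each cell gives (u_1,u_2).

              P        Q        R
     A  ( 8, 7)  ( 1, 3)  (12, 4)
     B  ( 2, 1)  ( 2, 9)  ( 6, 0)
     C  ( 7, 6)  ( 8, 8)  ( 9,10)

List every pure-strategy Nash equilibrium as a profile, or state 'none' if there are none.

(A,P): NE
(A,Q): not NE [P1→C gives 8>1; P2→P gives 7>3]
(A,R): not NE [P2→P gives 7>4]
(B,P): not NE [P1→A gives 8>2; P2→Q gives 9>1]
(B,Q): not NE [P1→C gives 8>2]
(B,R): not NE [P1→A gives 12>6; P2→Q gives 9>0]
(C,P): not NE [P1→A gives 8>7; P2→R gives 10>6]
(C,Q): not NE [P2→R gives 10>8]
(C,R): not NE [P1→A gives 12>9]

NE set: (A,P)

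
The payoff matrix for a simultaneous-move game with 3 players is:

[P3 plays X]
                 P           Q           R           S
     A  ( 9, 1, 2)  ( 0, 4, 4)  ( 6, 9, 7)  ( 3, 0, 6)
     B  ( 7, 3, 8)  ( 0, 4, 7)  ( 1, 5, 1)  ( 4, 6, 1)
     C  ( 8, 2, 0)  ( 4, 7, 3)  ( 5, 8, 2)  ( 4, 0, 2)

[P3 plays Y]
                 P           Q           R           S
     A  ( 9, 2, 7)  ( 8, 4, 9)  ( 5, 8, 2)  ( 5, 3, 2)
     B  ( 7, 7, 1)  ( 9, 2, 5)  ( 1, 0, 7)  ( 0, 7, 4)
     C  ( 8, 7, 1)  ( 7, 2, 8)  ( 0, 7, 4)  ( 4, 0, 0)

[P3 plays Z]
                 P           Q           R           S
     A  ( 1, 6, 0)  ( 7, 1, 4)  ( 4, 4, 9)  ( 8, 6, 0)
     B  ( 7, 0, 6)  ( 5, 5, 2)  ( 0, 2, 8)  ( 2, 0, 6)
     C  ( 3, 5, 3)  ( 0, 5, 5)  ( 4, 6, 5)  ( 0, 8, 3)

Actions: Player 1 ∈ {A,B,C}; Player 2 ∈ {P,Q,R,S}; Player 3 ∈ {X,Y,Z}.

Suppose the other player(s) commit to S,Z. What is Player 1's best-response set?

P1 best: {A}

u_1(A vs S,Z) = 8
u_1(B vs S,Z) = 2
u_1(C vs S,Z) = 0
max payoff 8 at {A}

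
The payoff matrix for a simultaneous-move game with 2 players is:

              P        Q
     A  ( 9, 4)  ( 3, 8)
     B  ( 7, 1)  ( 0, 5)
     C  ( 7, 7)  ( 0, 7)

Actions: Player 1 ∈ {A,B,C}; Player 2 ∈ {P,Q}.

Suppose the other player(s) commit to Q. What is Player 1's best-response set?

BR_1 = {A}

u_1(A vs Q) = 3
u_1(B vs Q) = 0
u_1(C vs Q) = 0
max payoff 3 at {A}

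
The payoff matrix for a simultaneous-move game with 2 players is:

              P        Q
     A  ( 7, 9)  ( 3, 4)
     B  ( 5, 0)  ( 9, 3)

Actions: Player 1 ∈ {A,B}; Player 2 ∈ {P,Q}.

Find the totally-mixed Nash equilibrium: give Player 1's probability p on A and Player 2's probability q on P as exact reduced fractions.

P1 mixes 3/8 on A; P2 mixes 3/4 on P

P1 indiff ⇒ q·7+(1-q)·3 = q·5+(1-q)·9 ⇒ q(2) = (1-q)(6) ⇒ q = 3/4
P2 indiff ⇒ p·9+(1-p)·0 = p·4+(1-p)·3 ⇒ p(5) = (1-p)(3) ⇒ p = 3/8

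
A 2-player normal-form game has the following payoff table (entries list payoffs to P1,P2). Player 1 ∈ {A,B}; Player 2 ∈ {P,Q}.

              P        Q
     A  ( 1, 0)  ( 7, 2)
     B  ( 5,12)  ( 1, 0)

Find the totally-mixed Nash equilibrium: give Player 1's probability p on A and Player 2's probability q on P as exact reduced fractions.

P1 mixes 6/7 on A; P2 mixes 3/5 on P

P1 indiff ⇒ q·1+(1-q)·7 = q·5+(1-q)·1 ⇒ q(-4) = (1-q)(-6) ⇒ q = 3/5
P2 indiff ⇒ p·0+(1-p)·12 = p·2+(1-p)·0 ⇒ p(-2) = (1-p)(-12) ⇒ p = 6/7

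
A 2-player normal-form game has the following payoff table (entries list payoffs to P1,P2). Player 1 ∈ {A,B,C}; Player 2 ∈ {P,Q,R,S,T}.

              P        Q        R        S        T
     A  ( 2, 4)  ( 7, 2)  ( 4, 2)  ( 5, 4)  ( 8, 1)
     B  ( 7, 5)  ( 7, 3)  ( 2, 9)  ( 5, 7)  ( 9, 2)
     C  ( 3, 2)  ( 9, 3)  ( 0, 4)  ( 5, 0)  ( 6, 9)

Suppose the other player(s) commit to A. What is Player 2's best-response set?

BR_2 = {P,S}

u_2(P vs A) = 4
u_2(Q vs A) = 2
u_2(R vs A) = 2
u_2(S vs A) = 4
u_2(T vs A) = 1
max payoff 4 at {P,S}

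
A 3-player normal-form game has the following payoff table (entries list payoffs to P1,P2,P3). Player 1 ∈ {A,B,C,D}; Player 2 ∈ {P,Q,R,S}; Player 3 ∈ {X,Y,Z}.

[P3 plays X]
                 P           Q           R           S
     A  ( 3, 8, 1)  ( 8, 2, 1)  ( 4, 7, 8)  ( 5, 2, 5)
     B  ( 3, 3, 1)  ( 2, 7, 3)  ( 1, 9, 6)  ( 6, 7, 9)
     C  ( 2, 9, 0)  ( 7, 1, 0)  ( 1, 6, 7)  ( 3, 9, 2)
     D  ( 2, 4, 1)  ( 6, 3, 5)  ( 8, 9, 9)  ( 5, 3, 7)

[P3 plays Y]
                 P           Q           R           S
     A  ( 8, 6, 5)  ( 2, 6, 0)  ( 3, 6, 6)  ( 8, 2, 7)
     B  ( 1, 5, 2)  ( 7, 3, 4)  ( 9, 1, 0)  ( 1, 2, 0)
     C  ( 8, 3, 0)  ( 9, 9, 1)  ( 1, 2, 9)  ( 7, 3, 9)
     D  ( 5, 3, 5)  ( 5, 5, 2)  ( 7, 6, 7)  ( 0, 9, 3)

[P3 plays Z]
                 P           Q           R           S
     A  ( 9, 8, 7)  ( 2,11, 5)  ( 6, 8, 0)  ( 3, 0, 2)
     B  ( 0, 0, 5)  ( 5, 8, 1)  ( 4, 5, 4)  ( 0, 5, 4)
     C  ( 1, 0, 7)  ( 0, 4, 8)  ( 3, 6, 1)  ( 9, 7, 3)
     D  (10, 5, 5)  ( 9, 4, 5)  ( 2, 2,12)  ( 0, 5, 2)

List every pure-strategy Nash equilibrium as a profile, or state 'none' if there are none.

(A,P,X): not NE [P3→Z gives 7>1]
(A,P,Y): not NE [P3→Z gives 7>5]
(A,P,Z): not NE [P1→D gives 10>9; P2→Q gives 11>8]
(A,Q,X): not NE [P2→P gives 8>2; P3→Z gives 5>1]
(A,Q,Y): not NE [P1→C gives 9>2; P3→Z gives 5>0]
(A,Q,Z): not NE [P1→D gives 9>2]
(A,R,X): not NE [P1→D gives 8>4; P2→P gives 8>7]
(A,R,Y): not NE [P1→B gives 9>3; P3→X gives 8>6]
(A,R,Z): not NE [P2→Q gives 11>8; P3→X gives 8>0]
(A,S,X): not NE [P1→B gives 6>5; P2→P gives 8>2; P3→Y gives 7>5]
(A,S,Y): not NE [P2→R gives 6>2]
(A,S,Z): not NE [P1→C gives 9>3; P2→Q gives 11>0; P3→Y gives 7>2]
(B,P,X): not NE [P2→R gives 9>3; P3→Z gives 5>1]
(B,P,Y): not NE [P1→C gives 8>1; P3→Z gives 5>2]
(B,P,Z): not NE [P1→D gives 10>0; P2→Q gives 8>0]
(B,Q,X): not NE [P1→A gives 8>2; P2→R gives 9>7; P3→Y gives 4>3]
(B,Q,Y): not NE [P1→C gives 9>7; P2→P gives 5>3]
(B,Q,Z): not NE [P1→D gives 9>5; P3→Y gives 4>1]
(B,R,X): not NE [P1→D gives 8>1]
(B,R,Y): not NE [P2→P gives 5>1; P3→X gives 6>0]
(B,R,Z): not NE [P1→A gives 6>4; P2→Q gives 8>5; P3→X gives 6>4]
(B,S,X): not NE [P2→R gives 9>7]
(B,S,Y): not NE [P1→A gives 8>1; P2→P gives 5>2; P3→X gives 9>0]
(B,S,Z): not NE [P1→C gives 9>0; P2→Q gives 8>5; P3→X gives 9>4]
(C,P,X): not NE [P1→B gives 3>2; P3→Z gives 7>0]
(C,P,Y): not NE [P2→Q gives 9>3; P3→Z gives 7>0]
(C,P,Z): not NE [P1→D gives 10>1; P2→S gives 7>0]
(C,Q,X): not NE [P1→A gives 8>7; P2→S gives 9>1; P3→Z gives 8>0]
(C,Q,Y): not NE [P3→Z gives 8>1]
(C,Q,Z): not NE [P1→D gives 9>0; P2→S gives 7>4]
(C,R,X): not NE [P1→D gives 8>1; P2→S gives 9>6; P3→Y gives 9>7]
(C,R,Y): not NE [P1→B gives 9>1; P2→Q gives 9>2]
(C,R,Z): not NE [P1→A gives 6>3; P2→S gives 7>6; P3→Y gives 9>1]
(C,S,X): not NE [P1→B gives 6>3; P3→Y gives 9>2]
(C,S,Y): not NE [P1→A gives 8>7; P2→Q gives 9>3]
(C,S,Z): not NE [P3→Y gives 9>3]
(D,P,X): not NE [P1→B gives 3>2; P2→R gives 9>4; P3→Z gives 5>1]
(D,P,Y): not NE [P1→C gives 8>5; P2→S gives 9>3]
(D,P,Z): NE
(D,Q,X): not NE [P1→A gives 8>6; P2→R gives 9>3]
(D,Q,Y): not NE [P1→C gives 9>5; P2→S gives 9>5; P3→Z gives 5>2]
(D,Q,Z): not NE [P2→S gives 5>4]
(D,R,X): not NE [P3→Z gives 12>9]
(D,R,Y): not NE [P1→B gives 9>7; P2→S gives 9>6; P3→Z gives 12>7]
(D,R,Z): not NE [P1→A gives 6>2; P2→S gives 5>2]
(D,S,X): not NE [P1→B gives 6>5; P2→R gives 9>3]
(D,S,Y): not NE [P1→A gives 8>0; P3→X gives 7>3]
(D,S,Z): not NE [P1→C gives 9>0; P3→X gives 7>2]

NE set: (D,P,Z)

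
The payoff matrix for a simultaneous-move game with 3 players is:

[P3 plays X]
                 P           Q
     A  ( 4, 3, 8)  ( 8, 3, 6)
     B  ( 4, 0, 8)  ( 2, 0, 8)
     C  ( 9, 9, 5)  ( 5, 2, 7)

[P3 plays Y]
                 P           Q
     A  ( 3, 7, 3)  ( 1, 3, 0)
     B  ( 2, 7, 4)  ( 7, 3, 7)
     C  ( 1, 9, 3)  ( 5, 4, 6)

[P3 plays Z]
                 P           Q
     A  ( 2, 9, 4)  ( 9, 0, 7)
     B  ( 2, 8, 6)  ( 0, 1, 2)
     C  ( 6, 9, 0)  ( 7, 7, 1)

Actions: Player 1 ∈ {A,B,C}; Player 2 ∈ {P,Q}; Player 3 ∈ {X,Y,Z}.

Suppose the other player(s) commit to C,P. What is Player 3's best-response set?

P3 best: {X}

u_3(X vs C,P) = 5
u_3(Y vs C,P) = 3
u_3(Z vs C,P) = 0
max payoff 5 at {X}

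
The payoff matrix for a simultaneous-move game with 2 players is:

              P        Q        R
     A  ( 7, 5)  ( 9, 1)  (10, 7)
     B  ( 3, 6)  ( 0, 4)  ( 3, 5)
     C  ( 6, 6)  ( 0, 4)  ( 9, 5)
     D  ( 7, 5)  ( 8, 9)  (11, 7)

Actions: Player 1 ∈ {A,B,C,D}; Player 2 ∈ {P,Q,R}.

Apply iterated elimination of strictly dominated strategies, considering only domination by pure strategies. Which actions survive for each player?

P1 drop B (A beats it: P:7>3 Q:9>0 R:10>3)
P1 drop C (A beats it: P:7>6 Q:9>0 R:10>9)
P2 drop P (R beats it: A:7>5 D:7>5)
P1→{A,D} P2→{Q,R}

Survivors P1:{A,D} P2:{Q,R}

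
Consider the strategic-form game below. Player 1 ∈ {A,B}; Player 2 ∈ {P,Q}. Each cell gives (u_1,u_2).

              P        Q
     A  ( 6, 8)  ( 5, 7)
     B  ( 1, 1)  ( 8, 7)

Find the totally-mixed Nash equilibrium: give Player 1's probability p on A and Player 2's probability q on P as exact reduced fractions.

P1 indiff ⇒ q·6+(1-q)·5 = q·1+(1-q)·8 ⇒ q(5) = (1-q)(3) ⇒ q = 3/8
P2 indiff ⇒ p·8+(1-p)·1 = p·7+(1-p)·7 ⇒ p(1) = (1-p)(6) ⇒ p = 6/7

P1 mixes 6/7 on A; P2 mixes 3/8 on P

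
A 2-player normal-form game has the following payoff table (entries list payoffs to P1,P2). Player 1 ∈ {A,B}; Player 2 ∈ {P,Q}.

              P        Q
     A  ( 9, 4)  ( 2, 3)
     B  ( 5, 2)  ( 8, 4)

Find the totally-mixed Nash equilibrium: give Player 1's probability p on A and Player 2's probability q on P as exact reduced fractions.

(p,q) = (2/3, 3/5)

P1 indiff ⇒ q·9+(1-q)·2 = q·5+(1-q)·8 ⇒ q(4) = (1-q)(6) ⇒ q = 3/5
P2 indiff ⇒ p·4+(1-p)·2 = p·3+(1-p)·4 ⇒ p(1) = (1-p)(2) ⇒ p = 2/3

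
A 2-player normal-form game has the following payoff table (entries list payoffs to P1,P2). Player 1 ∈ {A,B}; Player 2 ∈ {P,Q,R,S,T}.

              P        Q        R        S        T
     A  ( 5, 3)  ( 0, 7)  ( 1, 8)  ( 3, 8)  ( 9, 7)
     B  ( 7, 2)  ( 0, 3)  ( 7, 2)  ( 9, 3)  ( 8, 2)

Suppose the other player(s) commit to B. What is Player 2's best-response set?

u_2(P vs B) = 2
u_2(Q vs B) = 3
u_2(R vs B) = 2
u_2(S vs B) = 3
u_2(T vs B) = 2
max payoff 3 at {Q,S}

argmax u_2 = {Q,S}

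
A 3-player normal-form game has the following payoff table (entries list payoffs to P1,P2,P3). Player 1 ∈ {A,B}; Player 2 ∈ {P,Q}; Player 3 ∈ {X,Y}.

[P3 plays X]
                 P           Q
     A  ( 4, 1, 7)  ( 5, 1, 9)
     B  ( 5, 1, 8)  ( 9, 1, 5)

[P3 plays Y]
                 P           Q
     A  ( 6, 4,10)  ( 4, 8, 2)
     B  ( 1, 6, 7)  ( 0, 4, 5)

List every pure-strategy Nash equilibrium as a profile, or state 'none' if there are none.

(A,P,X): not NE [P1→B gives 5>4; P3→Y gives 10>7]
(A,P,Y): not NE [P2→Q gives 8>4]
(A,Q,X): not NE [P1→B gives 9>5]
(A,Q,Y): not NE [P3→X gives 9>2]
(B,P,X): NE
(B,P,Y): not NE [P1→A gives 6>1; P3→X gives 8>7]
(B,Q,X): NE
(B,Q,Y): not NE [P1→A gives 4>0; P2→P gives 6>4]

NE set: (B,P,X), (B,Q,X)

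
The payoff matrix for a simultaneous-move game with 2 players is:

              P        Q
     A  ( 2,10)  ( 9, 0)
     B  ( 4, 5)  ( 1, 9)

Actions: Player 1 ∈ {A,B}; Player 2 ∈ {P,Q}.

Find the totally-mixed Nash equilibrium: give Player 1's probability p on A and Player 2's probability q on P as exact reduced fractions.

(p,q) = (2/7, 4/5)

P1 indiff ⇒ q·2+(1-q)·9 = q·4+(1-q)·1 ⇒ q(-2) = (1-q)(-8) ⇒ q = 4/5
P2 indiff ⇒ p·10+(1-p)·5 = p·0+(1-p)·9 ⇒ p(10) = (1-p)(4) ⇒ p = 2/7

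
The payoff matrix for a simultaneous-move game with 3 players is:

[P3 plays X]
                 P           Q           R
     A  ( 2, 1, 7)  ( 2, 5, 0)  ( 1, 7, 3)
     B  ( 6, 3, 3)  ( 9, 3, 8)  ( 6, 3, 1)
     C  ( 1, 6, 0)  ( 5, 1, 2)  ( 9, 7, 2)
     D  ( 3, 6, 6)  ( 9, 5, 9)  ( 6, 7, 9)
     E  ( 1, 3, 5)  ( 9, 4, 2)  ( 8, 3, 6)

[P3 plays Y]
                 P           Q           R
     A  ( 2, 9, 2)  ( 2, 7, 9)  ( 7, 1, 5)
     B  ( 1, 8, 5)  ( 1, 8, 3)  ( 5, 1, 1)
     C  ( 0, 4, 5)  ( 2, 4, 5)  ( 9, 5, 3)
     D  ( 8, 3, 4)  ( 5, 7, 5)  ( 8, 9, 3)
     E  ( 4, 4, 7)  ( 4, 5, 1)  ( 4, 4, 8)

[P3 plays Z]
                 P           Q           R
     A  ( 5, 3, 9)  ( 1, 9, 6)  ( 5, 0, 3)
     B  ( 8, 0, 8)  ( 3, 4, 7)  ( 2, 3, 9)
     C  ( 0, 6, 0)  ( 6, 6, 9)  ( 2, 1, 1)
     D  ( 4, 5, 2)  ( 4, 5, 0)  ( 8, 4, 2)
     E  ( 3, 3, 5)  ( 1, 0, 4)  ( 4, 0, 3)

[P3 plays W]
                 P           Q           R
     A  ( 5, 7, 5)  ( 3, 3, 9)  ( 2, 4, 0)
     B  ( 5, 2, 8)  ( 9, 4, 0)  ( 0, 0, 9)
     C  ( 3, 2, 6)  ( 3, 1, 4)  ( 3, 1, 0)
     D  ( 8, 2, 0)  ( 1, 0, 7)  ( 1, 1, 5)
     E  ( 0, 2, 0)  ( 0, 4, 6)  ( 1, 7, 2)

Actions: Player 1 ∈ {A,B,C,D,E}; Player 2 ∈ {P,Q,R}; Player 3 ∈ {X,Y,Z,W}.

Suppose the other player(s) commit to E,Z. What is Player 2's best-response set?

P2 best: {P}

u_2(P vs E,Z) = 3
u_2(Q vs E,Z) = 0
u_2(R vs E,Z) = 0
max payoff 3 at {P}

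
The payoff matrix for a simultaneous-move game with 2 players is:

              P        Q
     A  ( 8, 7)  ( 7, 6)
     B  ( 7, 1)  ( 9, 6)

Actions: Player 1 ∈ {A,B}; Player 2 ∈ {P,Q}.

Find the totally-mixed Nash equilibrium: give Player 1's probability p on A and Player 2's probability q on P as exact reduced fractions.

P1 mixes 5/6 on A; P2 mixes 2/3 on P

P1 indiff ⇒ q·8+(1-q)·7 = q·7+(1-q)·9 ⇒ q(1) = (1-q)(2) ⇒ q = 2/3
P2 indiff ⇒ p·7+(1-p)·1 = p·6+(1-p)·6 ⇒ p(1) = (1-p)(5) ⇒ p = 5/6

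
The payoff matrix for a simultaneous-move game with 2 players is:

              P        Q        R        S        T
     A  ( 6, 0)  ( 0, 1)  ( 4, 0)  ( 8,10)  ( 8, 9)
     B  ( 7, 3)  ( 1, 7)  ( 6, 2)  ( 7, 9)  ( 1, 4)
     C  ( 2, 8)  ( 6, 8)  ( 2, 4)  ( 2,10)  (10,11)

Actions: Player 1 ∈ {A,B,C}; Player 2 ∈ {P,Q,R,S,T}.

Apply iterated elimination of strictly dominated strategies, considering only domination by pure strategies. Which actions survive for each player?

Remaining: P1:{A,C} P2:{S,T}

P2 drop P (S beats it: A:10>0 B:9>3 C:10>8)
P2 drop Q (S beats it: A:10>1 B:9>7 C:10>8)
P2 drop R (S beats it: A:10>0 B:9>2 C:10>4)
P1 drop B (A beats it: S:8>7 T:8>1)
P1→{A,C} P2→{S,T}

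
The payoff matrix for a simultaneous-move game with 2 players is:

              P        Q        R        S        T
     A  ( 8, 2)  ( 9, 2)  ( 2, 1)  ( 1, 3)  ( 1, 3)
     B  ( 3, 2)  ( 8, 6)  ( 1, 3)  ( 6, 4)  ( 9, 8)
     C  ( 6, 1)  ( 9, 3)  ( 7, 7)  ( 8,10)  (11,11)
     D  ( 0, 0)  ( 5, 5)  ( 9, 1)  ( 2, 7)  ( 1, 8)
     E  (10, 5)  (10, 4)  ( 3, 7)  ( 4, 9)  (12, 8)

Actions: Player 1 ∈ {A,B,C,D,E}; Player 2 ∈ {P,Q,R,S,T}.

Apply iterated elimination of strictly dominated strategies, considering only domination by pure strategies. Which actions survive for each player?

Survivors P1:{C,E} P2:{S,T}

P1 drop A (E beats it: P:10>8 Q:10>9 R:3>2 S:4>1 T:12>1)
P1 drop B (C beats it: P:6>3 Q:9>8 R:7>1 S:8>6 T:11>9)
P2 drop P (R beats it: C:7>1 D:1>0 E:7>5)
P2 drop Q (S beats it: C:10>3 D:7>5 E:9>4)
P2 drop R (S beats it: C:10>7 D:7>1 E:9>7)
P1 drop D (C beats it: S:8>2 T:11>1)
P1→{C,E} P2→{S,T}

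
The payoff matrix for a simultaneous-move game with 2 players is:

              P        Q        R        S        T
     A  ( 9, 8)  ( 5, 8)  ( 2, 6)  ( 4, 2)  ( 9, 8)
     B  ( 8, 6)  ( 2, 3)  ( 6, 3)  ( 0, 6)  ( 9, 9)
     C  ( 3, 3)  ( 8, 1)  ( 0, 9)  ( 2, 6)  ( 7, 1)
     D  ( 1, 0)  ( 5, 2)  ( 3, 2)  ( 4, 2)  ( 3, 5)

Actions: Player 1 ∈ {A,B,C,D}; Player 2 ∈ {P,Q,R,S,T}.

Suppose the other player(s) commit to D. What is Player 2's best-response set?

BR_2 = {T}

u_2(P vs D) = 0
u_2(Q vs D) = 2
u_2(R vs D) = 2
u_2(S vs D) = 2
u_2(T vs D) = 5
max payoff 5 at {T}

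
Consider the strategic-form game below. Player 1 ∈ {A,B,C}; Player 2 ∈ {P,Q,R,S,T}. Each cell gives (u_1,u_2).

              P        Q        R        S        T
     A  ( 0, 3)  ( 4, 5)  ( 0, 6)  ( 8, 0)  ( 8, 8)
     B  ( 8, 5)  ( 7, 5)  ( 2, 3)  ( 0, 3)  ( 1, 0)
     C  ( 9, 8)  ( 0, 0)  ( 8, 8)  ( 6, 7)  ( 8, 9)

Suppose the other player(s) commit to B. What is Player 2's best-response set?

P2 best: {P,Q}

u_2(P vs B) = 5
u_2(Q vs B) = 5
u_2(R vs B) = 3
u_2(S vs B) = 3
u_2(T vs B) = 0
max payoff 5 at {P,Q}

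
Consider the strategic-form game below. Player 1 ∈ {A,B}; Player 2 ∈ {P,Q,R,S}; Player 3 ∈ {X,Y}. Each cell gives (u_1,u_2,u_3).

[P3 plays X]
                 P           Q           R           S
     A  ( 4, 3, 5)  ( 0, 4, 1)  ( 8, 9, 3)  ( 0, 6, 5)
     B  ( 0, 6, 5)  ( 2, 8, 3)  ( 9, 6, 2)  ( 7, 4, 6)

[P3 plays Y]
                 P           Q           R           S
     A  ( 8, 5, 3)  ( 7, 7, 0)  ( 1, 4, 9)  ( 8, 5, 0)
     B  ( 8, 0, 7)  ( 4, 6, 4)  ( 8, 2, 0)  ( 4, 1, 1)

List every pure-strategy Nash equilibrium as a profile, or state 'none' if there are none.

No pure NE.

(A,P,X): not NE [P2→R gives 9>3]
(A,P,Y): not NE [P2→Q gives 7>5; P3→X gives 5>3]
(A,Q,X): not NE [P1→B gives 2>0; P2→R gives 9>4]
(A,Q,Y): not NE [P3→X gives 1>0]
(A,R,X): not NE [P1→B gives 9>8; P3→Y gives 9>3]
(A,R,Y): not NE [P1→B gives 8>1; P2→Q gives 7>4]
(A,S,X): not NE [P1→B gives 7>0; P2→R gives 9>6]
(A,S,Y): not NE [P2→Q gives 7>5; P3→X gives 5>0]
(B,P,X): not NE [P1→A gives 4>0; P2→Q gives 8>6; P3→Y gives 7>5]
(B,P,Y): not NE [P2→Q gives 6>0]
(B,Q,X): not NE [P3→Y gives 4>3]
(B,Q,Y): not NE [P1→A gives 7>4]
(B,R,X): not NE [P2→Q gives 8>6]
(B,R,Y): not NE [P2→Q gives 6>2; P3→X gives 2>0]
(B,S,X): not NE [P2→Q gives 8>4]
(B,S,Y): not NE [P1→A gives 8>4; P2→Q gives 6>1; P3→X gives 6>1]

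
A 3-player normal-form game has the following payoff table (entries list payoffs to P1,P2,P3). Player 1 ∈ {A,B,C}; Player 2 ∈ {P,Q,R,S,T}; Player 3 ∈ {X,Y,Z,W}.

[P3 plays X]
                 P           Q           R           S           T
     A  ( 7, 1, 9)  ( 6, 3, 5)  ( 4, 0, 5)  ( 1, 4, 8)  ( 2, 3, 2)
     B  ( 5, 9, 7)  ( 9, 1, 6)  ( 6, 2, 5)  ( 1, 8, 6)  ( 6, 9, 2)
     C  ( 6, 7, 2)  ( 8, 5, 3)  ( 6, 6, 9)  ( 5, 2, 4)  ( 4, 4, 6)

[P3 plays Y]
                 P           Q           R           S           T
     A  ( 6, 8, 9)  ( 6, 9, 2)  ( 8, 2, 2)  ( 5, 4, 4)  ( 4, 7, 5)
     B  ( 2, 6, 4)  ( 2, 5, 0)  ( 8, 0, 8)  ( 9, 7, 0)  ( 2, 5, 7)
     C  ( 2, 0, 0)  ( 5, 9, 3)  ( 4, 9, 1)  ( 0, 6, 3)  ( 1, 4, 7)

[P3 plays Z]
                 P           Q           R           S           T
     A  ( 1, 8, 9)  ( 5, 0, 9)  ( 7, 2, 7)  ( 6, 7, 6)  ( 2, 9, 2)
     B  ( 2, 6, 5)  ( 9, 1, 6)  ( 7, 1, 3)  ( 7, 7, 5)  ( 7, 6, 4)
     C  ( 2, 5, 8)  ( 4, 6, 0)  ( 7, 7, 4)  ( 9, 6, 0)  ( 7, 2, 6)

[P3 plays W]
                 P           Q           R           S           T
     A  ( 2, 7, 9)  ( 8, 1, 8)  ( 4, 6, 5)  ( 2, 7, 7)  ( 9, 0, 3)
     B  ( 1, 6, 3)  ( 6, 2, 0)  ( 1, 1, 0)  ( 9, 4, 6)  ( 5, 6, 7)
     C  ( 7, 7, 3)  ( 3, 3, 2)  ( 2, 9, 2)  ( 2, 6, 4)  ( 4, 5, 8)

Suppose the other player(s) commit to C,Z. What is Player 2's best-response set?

u_2(P vs C,Z) = 5
u_2(Q vs C,Z) = 6
u_2(R vs C,Z) = 7
u_2(S vs C,Z) = 6
u_2(T vs C,Z) = 2
max payoff 7 at {R}

P2 best: {R}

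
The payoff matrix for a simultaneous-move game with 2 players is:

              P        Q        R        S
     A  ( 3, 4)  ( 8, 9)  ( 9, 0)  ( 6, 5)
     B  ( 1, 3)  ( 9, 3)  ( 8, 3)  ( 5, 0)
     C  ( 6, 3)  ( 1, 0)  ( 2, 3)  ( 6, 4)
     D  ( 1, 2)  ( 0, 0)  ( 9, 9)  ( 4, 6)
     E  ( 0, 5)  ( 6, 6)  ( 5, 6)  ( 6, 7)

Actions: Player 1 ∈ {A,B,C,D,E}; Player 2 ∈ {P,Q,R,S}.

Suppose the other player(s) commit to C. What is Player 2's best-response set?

P2 best: {S}

u_2(P vs C) = 3
u_2(Q vs C) = 0
u_2(R vs C) = 3
u_2(S vs C) = 4
max payoff 4 at {S}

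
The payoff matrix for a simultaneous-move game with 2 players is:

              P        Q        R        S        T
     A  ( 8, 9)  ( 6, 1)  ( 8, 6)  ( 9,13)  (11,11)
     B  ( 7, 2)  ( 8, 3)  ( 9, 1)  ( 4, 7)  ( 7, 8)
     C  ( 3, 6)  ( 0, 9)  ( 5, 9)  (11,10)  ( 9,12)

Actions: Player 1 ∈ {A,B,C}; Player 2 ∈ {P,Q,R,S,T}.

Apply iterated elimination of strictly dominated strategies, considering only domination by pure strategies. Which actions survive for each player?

Survivors P1:{A,C} P2:{S,T}

P2 drop P (S beats it: A:13>9 B:7>2 C:10>6)
P2 drop Q (S beats it: A:13>1 B:7>3 C:10>9)
P2 drop R (S beats it: A:13>6 B:7>1 C:10>9)
P1 drop B (A beats it: S:9>4 T:11>7)
P1→{A,C} P2→{S,T}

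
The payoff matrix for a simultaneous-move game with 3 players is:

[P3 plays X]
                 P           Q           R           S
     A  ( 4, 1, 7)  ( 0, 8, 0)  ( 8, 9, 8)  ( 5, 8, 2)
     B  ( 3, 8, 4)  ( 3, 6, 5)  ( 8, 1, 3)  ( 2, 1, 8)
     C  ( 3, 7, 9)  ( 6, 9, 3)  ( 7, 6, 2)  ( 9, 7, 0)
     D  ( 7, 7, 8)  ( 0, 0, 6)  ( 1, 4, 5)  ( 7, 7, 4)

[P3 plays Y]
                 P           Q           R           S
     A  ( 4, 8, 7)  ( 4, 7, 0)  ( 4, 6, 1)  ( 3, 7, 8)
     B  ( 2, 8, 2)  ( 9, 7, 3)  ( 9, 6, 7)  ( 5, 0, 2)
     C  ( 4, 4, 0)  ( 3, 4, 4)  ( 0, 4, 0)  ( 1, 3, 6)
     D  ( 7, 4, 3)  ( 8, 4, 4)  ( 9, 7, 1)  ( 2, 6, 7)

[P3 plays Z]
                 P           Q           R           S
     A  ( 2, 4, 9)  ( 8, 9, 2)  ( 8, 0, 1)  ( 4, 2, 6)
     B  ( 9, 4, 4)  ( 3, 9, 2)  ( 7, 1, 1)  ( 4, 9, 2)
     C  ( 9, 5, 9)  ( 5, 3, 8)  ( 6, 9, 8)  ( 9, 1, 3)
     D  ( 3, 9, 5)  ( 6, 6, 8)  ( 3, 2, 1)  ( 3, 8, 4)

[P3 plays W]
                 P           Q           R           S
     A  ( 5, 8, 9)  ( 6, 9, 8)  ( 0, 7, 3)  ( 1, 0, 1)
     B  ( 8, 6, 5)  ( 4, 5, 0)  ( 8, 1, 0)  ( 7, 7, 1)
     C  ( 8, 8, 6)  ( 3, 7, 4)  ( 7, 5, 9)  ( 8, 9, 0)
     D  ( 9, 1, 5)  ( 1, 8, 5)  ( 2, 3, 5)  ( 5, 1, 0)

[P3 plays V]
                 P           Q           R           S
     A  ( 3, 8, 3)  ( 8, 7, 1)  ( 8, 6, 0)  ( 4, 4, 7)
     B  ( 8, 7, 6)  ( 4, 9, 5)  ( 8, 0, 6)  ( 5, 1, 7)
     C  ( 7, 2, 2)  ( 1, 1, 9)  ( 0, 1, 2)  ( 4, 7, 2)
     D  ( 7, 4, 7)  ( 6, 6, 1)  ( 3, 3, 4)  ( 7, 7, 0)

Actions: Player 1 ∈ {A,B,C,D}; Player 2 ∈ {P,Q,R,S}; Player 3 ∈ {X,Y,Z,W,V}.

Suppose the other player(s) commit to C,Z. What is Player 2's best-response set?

u_2(P vs C,Z) = 5
u_2(Q vs C,Z) = 3
u_2(R vs C,Z) = 9
u_2(S vs C,Z) = 1
max payoff 9 at {R}

argmax u_2 = {R}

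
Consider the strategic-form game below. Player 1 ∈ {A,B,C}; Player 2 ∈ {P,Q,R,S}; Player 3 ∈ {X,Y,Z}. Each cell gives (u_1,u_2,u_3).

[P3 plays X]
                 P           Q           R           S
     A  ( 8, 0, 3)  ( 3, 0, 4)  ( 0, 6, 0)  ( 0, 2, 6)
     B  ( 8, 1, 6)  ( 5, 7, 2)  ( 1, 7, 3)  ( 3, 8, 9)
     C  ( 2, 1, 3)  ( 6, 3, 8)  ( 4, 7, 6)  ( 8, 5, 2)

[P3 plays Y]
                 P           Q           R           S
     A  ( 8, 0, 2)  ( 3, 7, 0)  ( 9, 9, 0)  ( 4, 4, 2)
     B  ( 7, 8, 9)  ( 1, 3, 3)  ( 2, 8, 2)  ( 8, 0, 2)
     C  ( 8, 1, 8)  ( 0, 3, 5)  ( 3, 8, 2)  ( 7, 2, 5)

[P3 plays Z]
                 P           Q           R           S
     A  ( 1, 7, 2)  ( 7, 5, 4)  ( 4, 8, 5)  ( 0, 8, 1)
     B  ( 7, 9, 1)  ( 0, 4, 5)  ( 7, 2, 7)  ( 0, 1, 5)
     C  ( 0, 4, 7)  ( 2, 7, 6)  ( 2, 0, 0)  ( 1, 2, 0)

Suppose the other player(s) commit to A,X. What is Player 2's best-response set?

P2 best: {R}

u_2(P vs A,X) = 0
u_2(Q vs A,X) = 0
u_2(R vs A,X) = 6
u_2(S vs A,X) = 2
max payoff 6 at {R}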